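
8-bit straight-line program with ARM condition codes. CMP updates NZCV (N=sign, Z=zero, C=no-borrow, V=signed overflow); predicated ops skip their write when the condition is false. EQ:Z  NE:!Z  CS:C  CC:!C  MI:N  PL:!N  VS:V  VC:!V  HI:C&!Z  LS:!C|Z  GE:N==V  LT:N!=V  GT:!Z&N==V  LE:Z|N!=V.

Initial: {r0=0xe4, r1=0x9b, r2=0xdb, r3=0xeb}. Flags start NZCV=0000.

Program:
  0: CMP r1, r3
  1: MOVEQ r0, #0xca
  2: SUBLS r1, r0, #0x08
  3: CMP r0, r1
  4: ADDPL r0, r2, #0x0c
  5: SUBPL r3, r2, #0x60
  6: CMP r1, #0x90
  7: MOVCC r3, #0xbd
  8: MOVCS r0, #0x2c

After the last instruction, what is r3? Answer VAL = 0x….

VAL = 0x7b

[0] flags=1000 → (cmp)
[1] flags=1000 EQ?F → skip
[2] flags=1000 LS?T → r1=0xdc
[3] flags=0010 → (cmp)
[4] flags=0010 PL?T → r0=0xe7
[5] flags=0010 PL?T → r3=0x7b
[6] flags=0010 → (cmp)
[7] flags=0010 CC?F → skip
[8] flags=0010 CS?T → r0=0x2c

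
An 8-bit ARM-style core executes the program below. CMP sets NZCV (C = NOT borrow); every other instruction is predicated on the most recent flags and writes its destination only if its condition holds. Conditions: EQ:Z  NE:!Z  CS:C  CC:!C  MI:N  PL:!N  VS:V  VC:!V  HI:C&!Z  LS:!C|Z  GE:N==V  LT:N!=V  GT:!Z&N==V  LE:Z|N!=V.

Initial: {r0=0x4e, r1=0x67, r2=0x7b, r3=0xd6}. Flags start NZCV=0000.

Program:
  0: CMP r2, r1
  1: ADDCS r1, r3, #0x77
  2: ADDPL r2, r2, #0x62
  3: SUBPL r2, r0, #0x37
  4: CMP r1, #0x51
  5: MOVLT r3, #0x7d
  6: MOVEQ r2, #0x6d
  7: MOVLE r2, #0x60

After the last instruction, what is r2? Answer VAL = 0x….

VAL = 0x60

[0] flags=0010 → (cmp)
[1] flags=0010 CS?T → r1=0x4d
[2] flags=0010 PL?T → r2=0xdd
[3] flags=0010 PL?T → r2=0x17
[4] flags=1000 → (cmp)
[5] flags=1000 LT?T → r3=0x7d
[6] flags=1000 EQ?F → skip
[7] flags=1000 LE?T → r2=0x60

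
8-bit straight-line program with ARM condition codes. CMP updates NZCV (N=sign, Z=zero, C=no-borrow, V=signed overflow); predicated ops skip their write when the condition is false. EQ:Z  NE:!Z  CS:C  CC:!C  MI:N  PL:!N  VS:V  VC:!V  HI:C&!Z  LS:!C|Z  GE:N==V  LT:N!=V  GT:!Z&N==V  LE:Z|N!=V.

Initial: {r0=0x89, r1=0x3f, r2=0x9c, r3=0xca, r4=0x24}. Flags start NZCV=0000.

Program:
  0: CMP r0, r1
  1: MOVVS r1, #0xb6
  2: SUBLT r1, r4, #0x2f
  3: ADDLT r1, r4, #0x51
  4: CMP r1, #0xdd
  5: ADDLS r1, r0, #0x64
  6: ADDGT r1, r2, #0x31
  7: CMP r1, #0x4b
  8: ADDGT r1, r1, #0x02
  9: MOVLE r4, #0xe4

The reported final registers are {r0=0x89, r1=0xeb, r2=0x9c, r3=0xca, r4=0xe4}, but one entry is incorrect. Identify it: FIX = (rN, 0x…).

FIX = (r1, 0xcd)

0: ✓ CMP  NZCV=0011
1: ✓ MOVVS  r1←0xb6
2: ✓ SUBLT  r1←0xf5
3: ✓ ADDLT  r1←0x75
4: ✓ CMP  NZCV=1001
5: ✓ ADDLS  r1←0xed
6: ✓ ADDGT  r1←0xcd
7: ✓ CMP  NZCV=1010
8: · ADDGT
9: ✓ MOVLE  r4←0xe4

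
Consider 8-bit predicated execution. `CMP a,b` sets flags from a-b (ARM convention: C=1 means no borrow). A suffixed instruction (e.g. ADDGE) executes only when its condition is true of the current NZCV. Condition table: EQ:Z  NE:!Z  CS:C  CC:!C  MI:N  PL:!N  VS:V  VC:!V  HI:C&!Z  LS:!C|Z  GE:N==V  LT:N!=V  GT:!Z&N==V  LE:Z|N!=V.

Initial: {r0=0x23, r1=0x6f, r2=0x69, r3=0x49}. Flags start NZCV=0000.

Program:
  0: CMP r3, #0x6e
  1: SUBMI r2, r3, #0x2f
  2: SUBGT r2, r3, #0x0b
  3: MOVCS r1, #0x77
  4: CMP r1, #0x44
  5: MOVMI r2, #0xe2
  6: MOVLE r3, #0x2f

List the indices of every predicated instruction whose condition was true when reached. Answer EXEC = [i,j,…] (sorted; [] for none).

[0] flags=1000 → (cmp)
[1] flags=1000 MI?T → r2=0x1a
[2] flags=1000 GT?F → skip
[3] flags=1000 CS?F → skip
[4] flags=0010 → (cmp)
[5] flags=0010 MI?F → skip
[6] flags=0010 LE?F → skip

EXEC = [1]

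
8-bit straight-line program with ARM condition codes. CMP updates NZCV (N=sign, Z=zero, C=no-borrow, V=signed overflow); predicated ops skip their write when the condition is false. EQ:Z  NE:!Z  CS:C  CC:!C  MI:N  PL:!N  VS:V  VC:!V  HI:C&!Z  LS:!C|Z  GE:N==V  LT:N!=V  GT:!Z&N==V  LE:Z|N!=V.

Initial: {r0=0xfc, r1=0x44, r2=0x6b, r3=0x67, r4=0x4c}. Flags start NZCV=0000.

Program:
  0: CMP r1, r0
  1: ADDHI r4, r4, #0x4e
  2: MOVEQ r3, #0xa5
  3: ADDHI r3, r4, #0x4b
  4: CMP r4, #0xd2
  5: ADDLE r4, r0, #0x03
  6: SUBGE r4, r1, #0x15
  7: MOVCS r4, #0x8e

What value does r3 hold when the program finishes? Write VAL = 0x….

VAL = 0x67

[0] flags=0000 → (cmp)
[1] flags=0000 HI?F → skip
[2] flags=0000 EQ?F → skip
[3] flags=0000 HI?F → skip
[4] flags=0000 → (cmp)
[5] flags=0000 LE?F → skip
[6] flags=0000 GE?T → r4=0x2f
[7] flags=0000 CS?F → skip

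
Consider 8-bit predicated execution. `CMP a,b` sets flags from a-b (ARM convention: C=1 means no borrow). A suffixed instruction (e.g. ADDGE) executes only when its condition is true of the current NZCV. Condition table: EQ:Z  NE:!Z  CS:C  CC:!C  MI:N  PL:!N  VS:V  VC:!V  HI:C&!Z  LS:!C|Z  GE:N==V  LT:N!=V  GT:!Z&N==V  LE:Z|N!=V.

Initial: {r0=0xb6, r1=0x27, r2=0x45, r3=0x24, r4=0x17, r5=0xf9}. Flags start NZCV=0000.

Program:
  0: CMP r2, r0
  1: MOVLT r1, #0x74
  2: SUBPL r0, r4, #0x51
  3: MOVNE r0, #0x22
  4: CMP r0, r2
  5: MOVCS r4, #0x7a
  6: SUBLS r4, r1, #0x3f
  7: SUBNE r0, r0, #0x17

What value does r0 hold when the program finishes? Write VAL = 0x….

VAL = 0x0b

[0] flags=1001 → (cmp)
[1] flags=1001 LT?F → skip
[2] flags=1001 PL?F → skip
[3] flags=1001 NE?T → r0=0x22
[4] flags=1000 → (cmp)
[5] flags=1000 CS?F → skip
[6] flags=1000 LS?T → r4=0xe8
[7] flags=1000 NE?T → r0=0x0b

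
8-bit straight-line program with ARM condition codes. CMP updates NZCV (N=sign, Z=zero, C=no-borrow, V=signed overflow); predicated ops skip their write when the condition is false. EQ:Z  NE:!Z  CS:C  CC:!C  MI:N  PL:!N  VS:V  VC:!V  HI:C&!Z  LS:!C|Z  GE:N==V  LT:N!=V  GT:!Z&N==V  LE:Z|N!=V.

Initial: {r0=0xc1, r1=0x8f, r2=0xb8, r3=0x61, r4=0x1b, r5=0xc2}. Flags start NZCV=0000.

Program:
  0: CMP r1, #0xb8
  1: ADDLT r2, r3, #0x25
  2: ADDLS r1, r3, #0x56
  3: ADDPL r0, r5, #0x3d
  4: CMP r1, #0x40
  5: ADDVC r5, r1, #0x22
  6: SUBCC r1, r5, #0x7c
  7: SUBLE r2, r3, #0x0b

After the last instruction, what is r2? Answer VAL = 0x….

VAL = 0x56

0: ✓ CMP  NZCV=1000
1: ✓ ADDLT  r2←0x86
2: ✓ ADDLS  r1←0xb7
3: · ADDPL
4: ✓ CMP  NZCV=0011
5: · ADDVC
6: · SUBCC
7: ✓ SUBLE  r2←0x56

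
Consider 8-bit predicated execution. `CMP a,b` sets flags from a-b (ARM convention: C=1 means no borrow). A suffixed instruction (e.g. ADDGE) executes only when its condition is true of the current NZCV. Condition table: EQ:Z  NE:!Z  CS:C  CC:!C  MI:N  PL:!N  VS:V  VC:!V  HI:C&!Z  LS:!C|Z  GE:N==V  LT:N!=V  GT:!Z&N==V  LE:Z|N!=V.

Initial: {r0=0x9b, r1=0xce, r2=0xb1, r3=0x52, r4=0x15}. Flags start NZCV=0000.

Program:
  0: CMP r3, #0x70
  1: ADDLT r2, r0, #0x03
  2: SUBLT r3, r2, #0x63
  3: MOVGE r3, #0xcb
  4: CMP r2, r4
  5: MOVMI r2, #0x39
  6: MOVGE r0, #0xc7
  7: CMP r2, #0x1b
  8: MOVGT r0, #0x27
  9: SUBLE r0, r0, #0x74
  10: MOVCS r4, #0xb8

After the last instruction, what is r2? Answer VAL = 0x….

VAL = 0x39

[0] flags=1000 → (cmp)
[1] flags=1000 LT?T → r2=0x9e
[2] flags=1000 LT?T → r3=0x3b
[3] flags=1000 GE?F → skip
[4] flags=1010 → (cmp)
[5] flags=1010 MI?T → r2=0x39
[6] flags=1010 GE?F → skip
[7] flags=0010 → (cmp)
[8] flags=0010 GT?T → r0=0x27
[9] flags=0010 LE?F → skip
[10] flags=0010 CS?T → r4=0xb8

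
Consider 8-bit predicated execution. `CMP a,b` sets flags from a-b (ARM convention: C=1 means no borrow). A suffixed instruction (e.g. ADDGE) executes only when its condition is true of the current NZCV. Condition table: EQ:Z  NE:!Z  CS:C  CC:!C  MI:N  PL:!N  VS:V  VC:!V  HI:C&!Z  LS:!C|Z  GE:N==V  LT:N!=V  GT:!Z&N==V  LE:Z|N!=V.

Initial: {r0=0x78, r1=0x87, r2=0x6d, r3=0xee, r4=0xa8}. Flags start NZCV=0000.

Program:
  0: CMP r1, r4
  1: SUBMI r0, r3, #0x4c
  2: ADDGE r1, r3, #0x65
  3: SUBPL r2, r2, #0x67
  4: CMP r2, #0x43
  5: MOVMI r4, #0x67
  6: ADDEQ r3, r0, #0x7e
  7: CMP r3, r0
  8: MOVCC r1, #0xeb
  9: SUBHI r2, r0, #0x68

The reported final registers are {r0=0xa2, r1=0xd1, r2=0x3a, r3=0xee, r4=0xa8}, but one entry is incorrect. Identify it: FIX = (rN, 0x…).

[0] flags=1000 → (cmp)
[1] flags=1000 MI?T → r0=0xa2
[2] flags=1000 GE?F → skip
[3] flags=1000 PL?F → skip
[4] flags=0010 → (cmp)
[5] flags=0010 MI?F → skip
[6] flags=0010 EQ?F → skip
[7] flags=0010 → (cmp)
[8] flags=0010 CC?F → skip
[9] flags=0010 HI?T → r2=0x3a

FIX = (r1, 0x87)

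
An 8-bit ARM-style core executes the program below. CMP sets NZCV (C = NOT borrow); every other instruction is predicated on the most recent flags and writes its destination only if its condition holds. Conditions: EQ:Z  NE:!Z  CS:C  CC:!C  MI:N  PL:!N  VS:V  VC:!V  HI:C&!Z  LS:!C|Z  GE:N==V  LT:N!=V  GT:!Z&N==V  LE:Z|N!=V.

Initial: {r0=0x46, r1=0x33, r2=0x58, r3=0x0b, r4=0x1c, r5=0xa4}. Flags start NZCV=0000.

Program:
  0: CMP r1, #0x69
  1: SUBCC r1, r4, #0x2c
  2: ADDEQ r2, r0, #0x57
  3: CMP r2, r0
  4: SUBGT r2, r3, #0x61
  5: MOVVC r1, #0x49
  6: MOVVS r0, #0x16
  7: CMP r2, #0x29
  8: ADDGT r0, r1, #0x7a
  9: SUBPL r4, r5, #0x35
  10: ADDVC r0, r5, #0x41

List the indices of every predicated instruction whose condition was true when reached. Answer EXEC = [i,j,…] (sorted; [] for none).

EXEC = [1,4,5,10]

[0] flags=1000 → (cmp)
[1] flags=1000 CC?T → r1=0xf0
[2] flags=1000 EQ?F → skip
[3] flags=0010 → (cmp)
[4] flags=0010 GT?T → r2=0xaa
[5] flags=0010 VC?T → r1=0x49
[6] flags=0010 VS?F → skip
[7] flags=1010 → (cmp)
[8] flags=1010 GT?F → skip
[9] flags=1010 PL?F → skip
[10] flags=1010 VC?T → r0=0xe5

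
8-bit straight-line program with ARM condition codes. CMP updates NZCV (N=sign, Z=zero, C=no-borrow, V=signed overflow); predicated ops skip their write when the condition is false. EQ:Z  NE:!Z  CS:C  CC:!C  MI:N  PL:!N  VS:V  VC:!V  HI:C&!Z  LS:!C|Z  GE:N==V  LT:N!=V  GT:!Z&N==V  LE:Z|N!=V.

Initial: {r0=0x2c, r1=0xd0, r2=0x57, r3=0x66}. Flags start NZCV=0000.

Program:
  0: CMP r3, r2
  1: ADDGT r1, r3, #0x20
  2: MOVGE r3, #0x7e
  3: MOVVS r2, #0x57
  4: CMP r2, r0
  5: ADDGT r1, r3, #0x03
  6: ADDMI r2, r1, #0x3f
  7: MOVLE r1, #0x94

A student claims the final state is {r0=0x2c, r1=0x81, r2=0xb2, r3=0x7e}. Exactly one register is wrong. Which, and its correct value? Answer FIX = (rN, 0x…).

[0] flags=0010 → (cmp)
[1] flags=0010 GT?T → r1=0x86
[2] flags=0010 GE?T → r3=0x7e
[3] flags=0010 VS?F → skip
[4] flags=0010 → (cmp)
[5] flags=0010 GT?T → r1=0x81
[6] flags=0010 MI?F → skip
[7] flags=0010 LE?F → skip

FIX = (r2, 0x57)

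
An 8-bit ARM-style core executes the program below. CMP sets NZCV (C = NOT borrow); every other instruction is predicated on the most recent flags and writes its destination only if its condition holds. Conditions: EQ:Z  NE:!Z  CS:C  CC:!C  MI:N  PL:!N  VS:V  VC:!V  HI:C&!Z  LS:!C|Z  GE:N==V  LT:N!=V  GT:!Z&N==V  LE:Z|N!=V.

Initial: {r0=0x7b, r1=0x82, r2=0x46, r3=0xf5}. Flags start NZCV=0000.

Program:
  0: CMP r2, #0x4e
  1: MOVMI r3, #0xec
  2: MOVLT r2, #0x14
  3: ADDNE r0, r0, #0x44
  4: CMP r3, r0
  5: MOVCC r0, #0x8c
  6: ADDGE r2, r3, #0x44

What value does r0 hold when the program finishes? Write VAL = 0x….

0: ✓ CMP  NZCV=1000
1: ✓ MOVMI  r3←0xec
2: ✓ MOVLT  r2←0x14
3: ✓ ADDNE  r0←0xbf
4: ✓ CMP  NZCV=0010
5: · MOVCC
6: ✓ ADDGE  r2←0x30

VAL = 0xbf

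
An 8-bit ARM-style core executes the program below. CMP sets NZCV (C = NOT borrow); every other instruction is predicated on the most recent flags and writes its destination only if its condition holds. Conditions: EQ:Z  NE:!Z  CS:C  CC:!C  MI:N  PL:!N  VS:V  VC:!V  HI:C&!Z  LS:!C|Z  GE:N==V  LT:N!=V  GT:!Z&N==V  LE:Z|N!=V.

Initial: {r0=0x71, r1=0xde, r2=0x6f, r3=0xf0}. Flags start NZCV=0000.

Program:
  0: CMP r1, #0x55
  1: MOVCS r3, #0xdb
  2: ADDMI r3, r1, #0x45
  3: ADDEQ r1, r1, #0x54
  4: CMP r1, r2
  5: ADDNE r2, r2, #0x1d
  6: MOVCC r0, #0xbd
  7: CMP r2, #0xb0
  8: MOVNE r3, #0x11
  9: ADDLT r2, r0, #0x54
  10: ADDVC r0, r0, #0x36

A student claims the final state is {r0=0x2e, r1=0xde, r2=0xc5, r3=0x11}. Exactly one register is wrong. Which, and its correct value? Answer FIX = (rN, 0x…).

FIX = (r0, 0xa7)

[0] flags=1010 → (cmp)
[1] flags=1010 CS?T → r3=0xdb
[2] flags=1010 MI?T → r3=0x23
[3] flags=1010 EQ?F → skip
[4] flags=0011 → (cmp)
[5] flags=0011 NE?T → r2=0x8c
[6] flags=0011 CC?F → skip
[7] flags=1000 → (cmp)
[8] flags=1000 NE?T → r3=0x11
[9] flags=1000 LT?T → r2=0xc5
[10] flags=1000 VC?T → r0=0xa7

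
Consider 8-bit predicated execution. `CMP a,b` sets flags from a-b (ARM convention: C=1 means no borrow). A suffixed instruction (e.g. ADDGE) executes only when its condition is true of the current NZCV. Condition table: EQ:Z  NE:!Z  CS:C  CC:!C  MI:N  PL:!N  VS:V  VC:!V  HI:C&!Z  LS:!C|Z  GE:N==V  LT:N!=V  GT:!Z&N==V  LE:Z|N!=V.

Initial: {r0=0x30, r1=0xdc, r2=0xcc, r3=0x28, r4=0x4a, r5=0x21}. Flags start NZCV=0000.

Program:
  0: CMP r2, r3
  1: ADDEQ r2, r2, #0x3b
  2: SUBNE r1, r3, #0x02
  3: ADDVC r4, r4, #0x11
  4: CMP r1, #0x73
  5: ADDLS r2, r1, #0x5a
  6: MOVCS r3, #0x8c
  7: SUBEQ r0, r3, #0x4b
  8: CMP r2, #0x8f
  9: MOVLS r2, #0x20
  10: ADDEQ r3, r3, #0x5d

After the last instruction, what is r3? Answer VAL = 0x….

0: ✓ CMP  NZCV=1010
1: · ADDEQ
2: ✓ SUBNE  r1←0x26
3: ✓ ADDVC  r4←0x5b
4: ✓ CMP  NZCV=1000
5: ✓ ADDLS  r2←0x80
6: · MOVCS
7: · SUBEQ
8: ✓ CMP  NZCV=1000
9: ✓ MOVLS  r2←0x20
10: · ADDEQ

VAL = 0x28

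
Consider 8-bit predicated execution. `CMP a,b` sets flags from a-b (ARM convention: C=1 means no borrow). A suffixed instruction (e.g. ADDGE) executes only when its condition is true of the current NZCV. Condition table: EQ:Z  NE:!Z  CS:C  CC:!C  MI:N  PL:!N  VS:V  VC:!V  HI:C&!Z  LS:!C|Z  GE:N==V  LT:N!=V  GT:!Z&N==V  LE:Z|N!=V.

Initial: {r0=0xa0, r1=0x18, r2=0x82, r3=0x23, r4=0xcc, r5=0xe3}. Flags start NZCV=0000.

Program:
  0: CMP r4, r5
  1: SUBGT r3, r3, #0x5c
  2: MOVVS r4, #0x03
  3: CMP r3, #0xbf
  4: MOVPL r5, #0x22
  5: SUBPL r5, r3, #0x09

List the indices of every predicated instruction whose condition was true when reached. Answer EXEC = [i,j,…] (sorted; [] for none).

EXEC = [4,5]

[0] flags=1000 → (cmp)
[1] flags=1000 GT?F → skip
[2] flags=1000 VS?F → skip
[3] flags=0000 → (cmp)
[4] flags=0000 PL?T → r5=0x22
[5] flags=0000 PL?T → r5=0x1a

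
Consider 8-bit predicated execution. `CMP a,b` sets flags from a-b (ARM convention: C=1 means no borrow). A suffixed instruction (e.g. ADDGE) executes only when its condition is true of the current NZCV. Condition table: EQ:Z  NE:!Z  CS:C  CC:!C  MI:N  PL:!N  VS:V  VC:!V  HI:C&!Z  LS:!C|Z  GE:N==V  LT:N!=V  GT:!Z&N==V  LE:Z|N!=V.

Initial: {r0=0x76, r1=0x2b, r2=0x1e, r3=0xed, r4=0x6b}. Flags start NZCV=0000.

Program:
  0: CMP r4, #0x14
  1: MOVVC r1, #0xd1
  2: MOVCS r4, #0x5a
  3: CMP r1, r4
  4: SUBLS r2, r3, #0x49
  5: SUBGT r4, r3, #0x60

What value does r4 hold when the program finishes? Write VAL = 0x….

0: ✓ CMP  NZCV=0010
1: ✓ MOVVC  r1←0xd1
2: ✓ MOVCS  r4←0x5a
3: ✓ CMP  NZCV=0011
4: · SUBLS
5: · SUBGT

VAL = 0x5a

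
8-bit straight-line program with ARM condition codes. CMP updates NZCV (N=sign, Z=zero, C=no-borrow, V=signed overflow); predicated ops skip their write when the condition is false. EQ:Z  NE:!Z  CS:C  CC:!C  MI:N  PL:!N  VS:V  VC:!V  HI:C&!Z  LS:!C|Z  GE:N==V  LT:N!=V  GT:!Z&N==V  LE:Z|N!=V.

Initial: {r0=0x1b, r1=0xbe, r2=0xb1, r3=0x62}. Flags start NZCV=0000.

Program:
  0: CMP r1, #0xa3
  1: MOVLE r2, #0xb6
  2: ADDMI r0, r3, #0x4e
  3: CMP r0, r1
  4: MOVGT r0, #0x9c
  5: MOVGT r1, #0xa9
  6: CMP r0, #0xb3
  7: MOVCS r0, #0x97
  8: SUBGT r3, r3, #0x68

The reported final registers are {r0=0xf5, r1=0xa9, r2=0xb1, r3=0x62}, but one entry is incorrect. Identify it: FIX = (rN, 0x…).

FIX = (r0, 0x9c)

0: ✓ CMP  NZCV=0010
1: · MOVLE
2: · ADDMI
3: ✓ CMP  NZCV=0000
4: ✓ MOVGT  r0←0x9c
5: ✓ MOVGT  r1←0xa9
6: ✓ CMP  NZCV=1000
7: · MOVCS
8: · SUBGT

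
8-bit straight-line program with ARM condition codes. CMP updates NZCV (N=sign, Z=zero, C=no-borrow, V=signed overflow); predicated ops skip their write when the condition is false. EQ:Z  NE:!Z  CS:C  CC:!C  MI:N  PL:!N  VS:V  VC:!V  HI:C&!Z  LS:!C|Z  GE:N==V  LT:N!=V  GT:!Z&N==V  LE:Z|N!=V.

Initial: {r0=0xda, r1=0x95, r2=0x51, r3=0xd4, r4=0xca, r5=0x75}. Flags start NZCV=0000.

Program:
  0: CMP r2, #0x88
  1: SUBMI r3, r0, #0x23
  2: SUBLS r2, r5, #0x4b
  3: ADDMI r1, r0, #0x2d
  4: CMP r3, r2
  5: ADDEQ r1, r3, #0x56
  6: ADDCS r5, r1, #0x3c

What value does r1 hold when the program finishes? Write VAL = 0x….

VAL = 0x07

[0] flags=1001 → (cmp)
[1] flags=1001 MI?T → r3=0xb7
[2] flags=1001 LS?T → r2=0x2a
[3] flags=1001 MI?T → r1=0x07
[4] flags=1010 → (cmp)
[5] flags=1010 EQ?F → skip
[6] flags=1010 CS?T → r5=0x43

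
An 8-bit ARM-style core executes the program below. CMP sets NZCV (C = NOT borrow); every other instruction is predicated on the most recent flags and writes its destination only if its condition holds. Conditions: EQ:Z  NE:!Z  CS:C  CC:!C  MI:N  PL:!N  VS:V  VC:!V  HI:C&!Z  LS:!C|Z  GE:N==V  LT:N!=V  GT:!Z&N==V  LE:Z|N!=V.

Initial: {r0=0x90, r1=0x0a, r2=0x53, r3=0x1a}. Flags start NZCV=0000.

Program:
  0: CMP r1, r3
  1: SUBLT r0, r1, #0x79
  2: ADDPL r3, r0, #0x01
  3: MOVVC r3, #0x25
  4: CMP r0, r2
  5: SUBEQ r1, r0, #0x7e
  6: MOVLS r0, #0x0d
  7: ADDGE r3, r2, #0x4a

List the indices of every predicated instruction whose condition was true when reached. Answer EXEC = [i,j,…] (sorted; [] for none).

EXEC = [1,3]

[0] flags=1000 → (cmp)
[1] flags=1000 LT?T → r0=0x91
[2] flags=1000 PL?F → skip
[3] flags=1000 VC?T → r3=0x25
[4] flags=0011 → (cmp)
[5] flags=0011 EQ?F → skip
[6] flags=0011 LS?F → skip
[7] flags=0011 GE?F → skip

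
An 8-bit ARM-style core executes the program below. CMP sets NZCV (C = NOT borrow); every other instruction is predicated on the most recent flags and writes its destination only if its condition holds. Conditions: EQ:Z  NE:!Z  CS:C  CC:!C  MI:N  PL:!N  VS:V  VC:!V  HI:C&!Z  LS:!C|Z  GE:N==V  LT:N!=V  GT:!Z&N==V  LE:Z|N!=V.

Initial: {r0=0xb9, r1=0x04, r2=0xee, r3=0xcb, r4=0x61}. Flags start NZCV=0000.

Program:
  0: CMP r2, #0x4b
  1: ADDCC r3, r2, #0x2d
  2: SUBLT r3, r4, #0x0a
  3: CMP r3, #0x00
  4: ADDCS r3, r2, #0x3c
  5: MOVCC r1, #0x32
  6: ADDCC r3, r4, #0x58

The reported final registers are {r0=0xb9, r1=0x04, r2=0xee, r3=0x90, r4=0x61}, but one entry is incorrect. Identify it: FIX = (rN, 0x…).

0: ✓ CMP  NZCV=1010
1: · ADDCC
2: ✓ SUBLT  r3←0x57
3: ✓ CMP  NZCV=0010
4: ✓ ADDCS  r3←0x2a
5: · MOVCC
6: · ADDCC

FIX = (r3, 0x2a)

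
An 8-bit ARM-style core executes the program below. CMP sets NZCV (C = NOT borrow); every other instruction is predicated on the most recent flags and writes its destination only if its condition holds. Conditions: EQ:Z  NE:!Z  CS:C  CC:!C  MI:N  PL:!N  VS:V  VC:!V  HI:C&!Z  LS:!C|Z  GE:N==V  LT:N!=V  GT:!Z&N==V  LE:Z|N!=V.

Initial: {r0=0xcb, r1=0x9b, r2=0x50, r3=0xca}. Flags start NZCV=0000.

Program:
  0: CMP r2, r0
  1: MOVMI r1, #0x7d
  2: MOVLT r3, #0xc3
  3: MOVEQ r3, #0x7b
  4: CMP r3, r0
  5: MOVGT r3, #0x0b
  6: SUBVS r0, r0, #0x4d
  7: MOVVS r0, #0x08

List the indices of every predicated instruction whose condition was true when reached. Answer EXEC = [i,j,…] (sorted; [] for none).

EXEC = [1]

0: ✓ CMP  NZCV=1001
1: ✓ MOVMI  r1←0x7d
2: · MOVLT
3: · MOVEQ
4: ✓ CMP  NZCV=1000
5: · MOVGT
6: · SUBVS
7: · MOVVS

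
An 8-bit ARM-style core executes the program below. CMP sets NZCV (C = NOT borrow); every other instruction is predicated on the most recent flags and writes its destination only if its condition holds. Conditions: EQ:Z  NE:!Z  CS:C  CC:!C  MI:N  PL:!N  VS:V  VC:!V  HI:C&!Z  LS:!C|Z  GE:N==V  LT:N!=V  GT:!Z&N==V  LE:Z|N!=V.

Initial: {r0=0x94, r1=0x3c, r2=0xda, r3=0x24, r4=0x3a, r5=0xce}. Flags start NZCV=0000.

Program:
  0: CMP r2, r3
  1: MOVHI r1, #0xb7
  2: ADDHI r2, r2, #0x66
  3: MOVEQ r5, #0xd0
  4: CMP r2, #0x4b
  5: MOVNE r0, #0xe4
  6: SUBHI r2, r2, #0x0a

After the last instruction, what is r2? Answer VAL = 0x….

VAL = 0x40

0: ✓ CMP  NZCV=1010
1: ✓ MOVHI  r1←0xb7
2: ✓ ADDHI  r2←0x40
3: · MOVEQ
4: ✓ CMP  NZCV=1000
5: ✓ MOVNE  r0←0xe4
6: · SUBHI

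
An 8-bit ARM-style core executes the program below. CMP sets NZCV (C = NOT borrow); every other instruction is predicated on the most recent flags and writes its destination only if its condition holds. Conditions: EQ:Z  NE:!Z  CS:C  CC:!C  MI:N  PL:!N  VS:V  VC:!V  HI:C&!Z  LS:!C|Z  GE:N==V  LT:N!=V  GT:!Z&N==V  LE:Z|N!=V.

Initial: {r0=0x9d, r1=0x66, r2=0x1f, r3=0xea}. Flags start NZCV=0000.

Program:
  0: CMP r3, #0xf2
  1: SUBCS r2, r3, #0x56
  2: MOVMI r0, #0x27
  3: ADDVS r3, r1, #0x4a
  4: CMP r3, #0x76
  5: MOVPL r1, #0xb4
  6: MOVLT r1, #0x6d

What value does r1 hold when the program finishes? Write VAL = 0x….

VAL = 0x6d

0: ✓ CMP  NZCV=1000
1: · SUBCS
2: ✓ MOVMI  r0←0x27
3: · ADDVS
4: ✓ CMP  NZCV=0011
5: ✓ MOVPL  r1←0xb4
6: ✓ MOVLT  r1←0x6d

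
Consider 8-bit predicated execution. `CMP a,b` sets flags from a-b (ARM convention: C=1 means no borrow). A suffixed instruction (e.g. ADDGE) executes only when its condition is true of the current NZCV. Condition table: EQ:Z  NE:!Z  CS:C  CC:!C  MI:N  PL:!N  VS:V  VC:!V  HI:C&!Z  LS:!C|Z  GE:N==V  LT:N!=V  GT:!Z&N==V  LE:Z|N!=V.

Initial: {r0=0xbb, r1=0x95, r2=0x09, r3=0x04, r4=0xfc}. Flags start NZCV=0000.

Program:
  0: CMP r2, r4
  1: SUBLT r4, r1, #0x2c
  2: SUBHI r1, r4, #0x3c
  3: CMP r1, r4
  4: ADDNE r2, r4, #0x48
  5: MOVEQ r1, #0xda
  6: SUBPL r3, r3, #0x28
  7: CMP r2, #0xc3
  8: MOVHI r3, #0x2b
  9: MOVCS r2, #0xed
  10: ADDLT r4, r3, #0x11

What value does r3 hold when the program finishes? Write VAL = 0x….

[0] flags=0000 → (cmp)
[1] flags=0000 LT?F → skip
[2] flags=0000 HI?F → skip
[3] flags=1000 → (cmp)
[4] flags=1000 NE?T → r2=0x44
[5] flags=1000 EQ?F → skip
[6] flags=1000 PL?F → skip
[7] flags=1001 → (cmp)
[8] flags=1001 HI?F → skip
[9] flags=1001 CS?F → skip
[10] flags=1001 LT?F → skip

VAL = 0x04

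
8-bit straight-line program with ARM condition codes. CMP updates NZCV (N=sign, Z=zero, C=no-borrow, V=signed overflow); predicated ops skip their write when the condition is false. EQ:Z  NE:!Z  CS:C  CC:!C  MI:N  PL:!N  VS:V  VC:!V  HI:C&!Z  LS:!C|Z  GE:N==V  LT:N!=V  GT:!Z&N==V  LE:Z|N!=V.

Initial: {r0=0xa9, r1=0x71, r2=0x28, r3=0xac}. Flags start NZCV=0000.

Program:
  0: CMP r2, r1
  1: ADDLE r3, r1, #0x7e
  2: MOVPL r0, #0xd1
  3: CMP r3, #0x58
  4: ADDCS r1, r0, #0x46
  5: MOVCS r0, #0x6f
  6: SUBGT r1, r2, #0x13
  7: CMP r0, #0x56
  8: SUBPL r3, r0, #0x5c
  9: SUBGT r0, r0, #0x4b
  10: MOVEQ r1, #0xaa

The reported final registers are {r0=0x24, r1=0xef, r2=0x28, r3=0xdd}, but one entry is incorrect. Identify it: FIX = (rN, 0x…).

FIX = (r3, 0x13)

[0] flags=1000 → (cmp)
[1] flags=1000 LE?T → r3=0xef
[2] flags=1000 PL?F → skip
[3] flags=1010 → (cmp)
[4] flags=1010 CS?T → r1=0xef
[5] flags=1010 CS?T → r0=0x6f
[6] flags=1010 GT?F → skip
[7] flags=0010 → (cmp)
[8] flags=0010 PL?T → r3=0x13
[9] flags=0010 GT?T → r0=0x24
[10] flags=0010 EQ?F → skip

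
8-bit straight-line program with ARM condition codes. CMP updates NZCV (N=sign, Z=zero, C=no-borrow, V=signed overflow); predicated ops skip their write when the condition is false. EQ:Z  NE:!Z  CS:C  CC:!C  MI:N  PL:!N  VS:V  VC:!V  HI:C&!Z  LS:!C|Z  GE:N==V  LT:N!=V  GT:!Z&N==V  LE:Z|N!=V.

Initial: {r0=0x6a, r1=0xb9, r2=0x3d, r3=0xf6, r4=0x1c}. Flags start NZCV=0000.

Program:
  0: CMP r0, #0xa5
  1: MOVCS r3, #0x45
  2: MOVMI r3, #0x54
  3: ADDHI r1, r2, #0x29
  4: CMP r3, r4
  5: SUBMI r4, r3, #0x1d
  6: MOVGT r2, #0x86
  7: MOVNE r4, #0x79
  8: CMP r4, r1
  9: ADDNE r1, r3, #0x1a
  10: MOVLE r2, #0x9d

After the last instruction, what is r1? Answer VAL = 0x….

0: ✓ CMP  NZCV=1001
1: · MOVCS
2: ✓ MOVMI  r3←0x54
3: · ADDHI
4: ✓ CMP  NZCV=0010
5: · SUBMI
6: ✓ MOVGT  r2←0x86
7: ✓ MOVNE  r4←0x79
8: ✓ CMP  NZCV=1001
9: ✓ ADDNE  r1←0x6e
10: · MOVLE

VAL = 0x6e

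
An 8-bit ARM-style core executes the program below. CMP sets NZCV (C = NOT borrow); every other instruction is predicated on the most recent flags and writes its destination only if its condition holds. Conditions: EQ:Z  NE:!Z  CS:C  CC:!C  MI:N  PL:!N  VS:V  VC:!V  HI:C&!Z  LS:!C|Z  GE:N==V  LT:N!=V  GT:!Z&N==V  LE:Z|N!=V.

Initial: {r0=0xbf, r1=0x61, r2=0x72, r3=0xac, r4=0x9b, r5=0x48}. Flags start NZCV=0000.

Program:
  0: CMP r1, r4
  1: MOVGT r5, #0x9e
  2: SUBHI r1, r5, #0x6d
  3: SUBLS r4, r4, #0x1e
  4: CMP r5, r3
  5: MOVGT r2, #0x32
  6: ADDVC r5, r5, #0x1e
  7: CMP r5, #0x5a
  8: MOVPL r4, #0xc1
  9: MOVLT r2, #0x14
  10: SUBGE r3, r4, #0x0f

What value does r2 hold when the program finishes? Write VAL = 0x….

0: ✓ CMP  NZCV=1001
1: ✓ MOVGT  r5←0x9e
2: · SUBHI
3: ✓ SUBLS  r4←0x7d
4: ✓ CMP  NZCV=1000
5: · MOVGT
6: ✓ ADDVC  r5←0xbc
7: ✓ CMP  NZCV=0011
8: ✓ MOVPL  r4←0xc1
9: ✓ MOVLT  r2←0x14
10: · SUBGE

VAL = 0x14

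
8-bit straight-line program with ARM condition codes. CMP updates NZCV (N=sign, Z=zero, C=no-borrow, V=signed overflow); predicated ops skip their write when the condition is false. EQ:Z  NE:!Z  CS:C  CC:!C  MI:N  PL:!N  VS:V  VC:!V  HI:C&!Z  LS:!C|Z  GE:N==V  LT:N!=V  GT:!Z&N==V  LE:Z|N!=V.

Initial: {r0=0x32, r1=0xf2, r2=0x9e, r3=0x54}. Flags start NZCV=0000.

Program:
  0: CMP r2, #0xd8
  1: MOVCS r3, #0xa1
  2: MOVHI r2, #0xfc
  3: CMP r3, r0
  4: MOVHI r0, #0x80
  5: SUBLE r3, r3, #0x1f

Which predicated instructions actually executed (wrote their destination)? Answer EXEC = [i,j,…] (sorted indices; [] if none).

EXEC = [4]

[0] flags=1000 → (cmp)
[1] flags=1000 CS?F → skip
[2] flags=1000 HI?F → skip
[3] flags=0010 → (cmp)
[4] flags=0010 HI?T → r0=0x80
[5] flags=0010 LE?F → skip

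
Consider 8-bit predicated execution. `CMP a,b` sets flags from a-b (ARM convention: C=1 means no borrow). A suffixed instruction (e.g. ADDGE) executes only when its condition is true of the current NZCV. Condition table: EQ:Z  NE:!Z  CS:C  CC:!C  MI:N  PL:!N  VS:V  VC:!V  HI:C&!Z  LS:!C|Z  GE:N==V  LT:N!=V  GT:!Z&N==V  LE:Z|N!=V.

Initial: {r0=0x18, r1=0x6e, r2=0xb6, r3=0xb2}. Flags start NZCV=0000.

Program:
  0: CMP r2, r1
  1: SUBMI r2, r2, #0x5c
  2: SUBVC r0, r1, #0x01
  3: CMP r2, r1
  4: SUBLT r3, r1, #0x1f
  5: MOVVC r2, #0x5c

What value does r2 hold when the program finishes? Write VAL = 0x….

0: ✓ CMP  NZCV=0011
1: · SUBMI
2: · SUBVC
3: ✓ CMP  NZCV=0011
4: ✓ SUBLT  r3←0x4f
5: · MOVVC

VAL = 0xb6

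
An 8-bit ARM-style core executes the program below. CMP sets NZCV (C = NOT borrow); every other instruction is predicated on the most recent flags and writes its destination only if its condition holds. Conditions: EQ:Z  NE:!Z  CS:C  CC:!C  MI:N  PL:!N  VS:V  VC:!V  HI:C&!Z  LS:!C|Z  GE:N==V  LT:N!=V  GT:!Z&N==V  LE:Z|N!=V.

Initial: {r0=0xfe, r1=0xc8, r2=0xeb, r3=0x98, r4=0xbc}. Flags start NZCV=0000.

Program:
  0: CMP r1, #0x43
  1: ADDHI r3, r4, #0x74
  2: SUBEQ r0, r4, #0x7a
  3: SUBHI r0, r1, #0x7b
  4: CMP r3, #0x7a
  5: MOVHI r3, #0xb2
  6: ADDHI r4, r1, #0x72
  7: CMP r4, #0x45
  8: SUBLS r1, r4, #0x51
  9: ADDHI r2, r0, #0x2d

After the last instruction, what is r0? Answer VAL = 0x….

VAL = 0x4d

[0] flags=1010 → (cmp)
[1] flags=1010 HI?T → r3=0x30
[2] flags=1010 EQ?F → skip
[3] flags=1010 HI?T → r0=0x4d
[4] flags=1000 → (cmp)
[5] flags=1000 HI?F → skip
[6] flags=1000 HI?F → skip
[7] flags=0011 → (cmp)
[8] flags=0011 LS?F → skip
[9] flags=0011 HI?T → r2=0x7a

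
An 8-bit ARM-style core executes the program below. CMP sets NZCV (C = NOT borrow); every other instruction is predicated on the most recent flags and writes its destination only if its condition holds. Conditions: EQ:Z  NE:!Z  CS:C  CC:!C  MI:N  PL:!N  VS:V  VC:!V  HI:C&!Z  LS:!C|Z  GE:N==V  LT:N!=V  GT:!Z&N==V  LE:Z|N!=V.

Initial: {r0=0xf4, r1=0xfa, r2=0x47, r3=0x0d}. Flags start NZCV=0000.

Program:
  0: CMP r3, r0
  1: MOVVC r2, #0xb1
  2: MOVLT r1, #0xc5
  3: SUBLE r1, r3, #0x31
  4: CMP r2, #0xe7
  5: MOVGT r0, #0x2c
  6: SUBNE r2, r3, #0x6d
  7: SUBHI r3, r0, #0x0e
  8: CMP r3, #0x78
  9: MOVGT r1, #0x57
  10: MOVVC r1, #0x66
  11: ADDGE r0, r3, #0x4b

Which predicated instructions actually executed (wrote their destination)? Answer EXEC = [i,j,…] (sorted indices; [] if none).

0: ✓ CMP  NZCV=0000
1: ✓ MOVVC  r2←0xb1
2: · MOVLT
3: · SUBLE
4: ✓ CMP  NZCV=1000
5: · MOVGT
6: ✓ SUBNE  r2←0xa0
7: · SUBHI
8: ✓ CMP  NZCV=1000
9: · MOVGT
10: ✓ MOVVC  r1←0x66
11: · ADDGE

EXEC = [1,6,10]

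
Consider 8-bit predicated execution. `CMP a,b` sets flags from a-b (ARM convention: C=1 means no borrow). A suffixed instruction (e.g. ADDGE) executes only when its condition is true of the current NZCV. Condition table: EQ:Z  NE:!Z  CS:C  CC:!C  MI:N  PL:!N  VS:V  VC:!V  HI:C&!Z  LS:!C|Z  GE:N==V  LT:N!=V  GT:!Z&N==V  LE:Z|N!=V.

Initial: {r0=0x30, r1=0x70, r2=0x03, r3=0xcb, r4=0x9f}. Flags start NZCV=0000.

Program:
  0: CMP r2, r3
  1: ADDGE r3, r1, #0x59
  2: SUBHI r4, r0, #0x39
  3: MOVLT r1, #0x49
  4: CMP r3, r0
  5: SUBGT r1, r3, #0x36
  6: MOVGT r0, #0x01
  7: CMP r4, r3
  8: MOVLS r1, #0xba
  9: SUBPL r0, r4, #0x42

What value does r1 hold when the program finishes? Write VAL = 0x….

VAL = 0xba

0: ✓ CMP  NZCV=0000
1: ✓ ADDGE  r3←0xc9
2: · SUBHI
3: · MOVLT
4: ✓ CMP  NZCV=1010
5: · SUBGT
6: · MOVGT
7: ✓ CMP  NZCV=1000
8: ✓ MOVLS  r1←0xba
9: · SUBPL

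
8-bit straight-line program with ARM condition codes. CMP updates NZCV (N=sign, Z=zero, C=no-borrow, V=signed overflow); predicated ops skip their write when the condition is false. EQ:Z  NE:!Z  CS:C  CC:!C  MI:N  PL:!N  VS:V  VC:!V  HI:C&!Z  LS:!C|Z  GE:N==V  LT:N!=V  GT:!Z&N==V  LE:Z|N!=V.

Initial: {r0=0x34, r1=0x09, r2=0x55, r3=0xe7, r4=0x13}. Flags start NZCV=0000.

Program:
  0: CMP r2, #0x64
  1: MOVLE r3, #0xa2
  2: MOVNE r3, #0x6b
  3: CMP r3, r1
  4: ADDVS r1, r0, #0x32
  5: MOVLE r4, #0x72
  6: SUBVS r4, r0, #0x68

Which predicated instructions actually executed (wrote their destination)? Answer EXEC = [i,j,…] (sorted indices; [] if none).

EXEC = [1,2]

0: ✓ CMP  NZCV=1000
1: ✓ MOVLE  r3←0xa2
2: ✓ MOVNE  r3←0x6b
3: ✓ CMP  NZCV=0010
4: · ADDVS
5: · MOVLE
6: · SUBVS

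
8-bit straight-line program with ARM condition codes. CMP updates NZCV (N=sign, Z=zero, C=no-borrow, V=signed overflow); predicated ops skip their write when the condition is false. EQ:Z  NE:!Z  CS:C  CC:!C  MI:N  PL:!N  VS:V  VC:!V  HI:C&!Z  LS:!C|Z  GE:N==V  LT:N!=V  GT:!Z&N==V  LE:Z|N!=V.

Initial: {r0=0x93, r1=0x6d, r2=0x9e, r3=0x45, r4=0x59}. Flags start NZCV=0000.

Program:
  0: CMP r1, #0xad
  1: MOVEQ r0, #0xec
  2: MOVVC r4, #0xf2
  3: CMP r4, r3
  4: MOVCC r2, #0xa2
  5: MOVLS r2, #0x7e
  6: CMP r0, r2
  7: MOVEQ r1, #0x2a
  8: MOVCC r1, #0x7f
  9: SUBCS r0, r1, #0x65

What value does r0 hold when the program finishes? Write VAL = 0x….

0: ✓ CMP  NZCV=1001
1: · MOVEQ
2: · MOVVC
3: ✓ CMP  NZCV=0010
4: · MOVCC
5: · MOVLS
6: ✓ CMP  NZCV=1000
7: · MOVEQ
8: ✓ MOVCC  r1←0x7f
9: · SUBCS

VAL = 0x93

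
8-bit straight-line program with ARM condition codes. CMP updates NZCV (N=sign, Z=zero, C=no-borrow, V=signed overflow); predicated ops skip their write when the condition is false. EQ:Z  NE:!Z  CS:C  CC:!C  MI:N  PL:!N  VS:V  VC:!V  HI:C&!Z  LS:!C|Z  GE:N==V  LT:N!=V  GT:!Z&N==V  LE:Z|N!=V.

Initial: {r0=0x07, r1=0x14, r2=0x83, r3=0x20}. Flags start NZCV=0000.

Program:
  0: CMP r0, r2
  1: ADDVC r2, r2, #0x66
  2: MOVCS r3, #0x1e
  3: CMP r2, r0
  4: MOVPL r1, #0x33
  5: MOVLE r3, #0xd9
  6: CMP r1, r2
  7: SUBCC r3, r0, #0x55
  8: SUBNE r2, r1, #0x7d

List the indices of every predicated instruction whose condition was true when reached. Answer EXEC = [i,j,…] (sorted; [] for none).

EXEC = [4,5,7,8]

[0] flags=1001 → (cmp)
[1] flags=1001 VC?F → skip
[2] flags=1001 CS?F → skip
[3] flags=0011 → (cmp)
[4] flags=0011 PL?T → r1=0x33
[5] flags=0011 LE?T → r3=0xd9
[6] flags=1001 → (cmp)
[7] flags=1001 CC?T → r3=0xb2
[8] flags=1001 NE?T → r2=0xb6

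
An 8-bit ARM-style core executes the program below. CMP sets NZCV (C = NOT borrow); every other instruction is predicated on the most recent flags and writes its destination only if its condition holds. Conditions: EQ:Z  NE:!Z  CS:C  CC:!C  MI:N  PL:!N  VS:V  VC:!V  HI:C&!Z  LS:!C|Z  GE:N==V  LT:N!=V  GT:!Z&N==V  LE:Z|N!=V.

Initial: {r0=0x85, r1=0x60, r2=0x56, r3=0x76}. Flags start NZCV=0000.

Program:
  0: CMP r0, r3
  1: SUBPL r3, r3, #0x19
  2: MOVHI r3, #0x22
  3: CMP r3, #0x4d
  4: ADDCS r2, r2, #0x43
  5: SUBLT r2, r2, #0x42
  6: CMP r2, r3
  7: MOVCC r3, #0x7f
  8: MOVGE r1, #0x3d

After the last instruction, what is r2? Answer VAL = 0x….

VAL = 0x14

[0] flags=0011 → (cmp)
[1] flags=0011 PL?T → r3=0x5d
[2] flags=0011 HI?T → r3=0x22
[3] flags=1000 → (cmp)
[4] flags=1000 CS?F → skip
[5] flags=1000 LT?T → r2=0x14
[6] flags=1000 → (cmp)
[7] flags=1000 CC?T → r3=0x7f
[8] flags=1000 GE?F → skip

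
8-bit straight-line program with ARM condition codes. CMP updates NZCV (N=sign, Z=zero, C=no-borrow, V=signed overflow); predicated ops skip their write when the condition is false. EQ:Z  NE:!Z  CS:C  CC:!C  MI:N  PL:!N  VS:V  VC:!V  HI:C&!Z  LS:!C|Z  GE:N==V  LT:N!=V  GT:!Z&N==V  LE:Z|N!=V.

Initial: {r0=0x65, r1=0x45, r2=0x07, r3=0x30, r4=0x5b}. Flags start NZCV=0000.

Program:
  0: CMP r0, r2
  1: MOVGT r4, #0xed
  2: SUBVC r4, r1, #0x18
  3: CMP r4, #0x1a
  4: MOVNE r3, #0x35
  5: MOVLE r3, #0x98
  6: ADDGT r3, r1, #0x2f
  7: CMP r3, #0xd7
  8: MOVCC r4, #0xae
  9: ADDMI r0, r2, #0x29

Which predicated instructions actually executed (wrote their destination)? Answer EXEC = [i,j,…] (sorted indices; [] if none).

EXEC = [1,2,4,6,8,9]

[0] flags=0010 → (cmp)
[1] flags=0010 GT?T → r4=0xed
[2] flags=0010 VC?T → r4=0x2d
[3] flags=0010 → (cmp)
[4] flags=0010 NE?T → r3=0x35
[5] flags=0010 LE?F → skip
[6] flags=0010 GT?T → r3=0x74
[7] flags=1001 → (cmp)
[8] flags=1001 CC?T → r4=0xae
[9] flags=1001 MI?T → r0=0x30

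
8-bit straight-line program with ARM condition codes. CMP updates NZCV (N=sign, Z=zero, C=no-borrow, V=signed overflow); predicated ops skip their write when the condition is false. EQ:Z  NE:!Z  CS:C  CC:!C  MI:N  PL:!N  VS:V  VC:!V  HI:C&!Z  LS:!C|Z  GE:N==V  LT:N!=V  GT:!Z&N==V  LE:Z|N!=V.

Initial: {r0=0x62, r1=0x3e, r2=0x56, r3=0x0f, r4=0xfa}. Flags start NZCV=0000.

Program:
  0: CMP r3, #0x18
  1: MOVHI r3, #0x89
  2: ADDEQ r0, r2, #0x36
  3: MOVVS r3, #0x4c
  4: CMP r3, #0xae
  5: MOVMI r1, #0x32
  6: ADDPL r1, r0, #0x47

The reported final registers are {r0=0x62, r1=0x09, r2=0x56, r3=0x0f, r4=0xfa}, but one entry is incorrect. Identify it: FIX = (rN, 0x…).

FIX = (r1, 0xa9)

[0] flags=1000 → (cmp)
[1] flags=1000 HI?F → skip
[2] flags=1000 EQ?F → skip
[3] flags=1000 VS?F → skip
[4] flags=0000 → (cmp)
[5] flags=0000 MI?F → skip
[6] flags=0000 PL?T → r1=0xa9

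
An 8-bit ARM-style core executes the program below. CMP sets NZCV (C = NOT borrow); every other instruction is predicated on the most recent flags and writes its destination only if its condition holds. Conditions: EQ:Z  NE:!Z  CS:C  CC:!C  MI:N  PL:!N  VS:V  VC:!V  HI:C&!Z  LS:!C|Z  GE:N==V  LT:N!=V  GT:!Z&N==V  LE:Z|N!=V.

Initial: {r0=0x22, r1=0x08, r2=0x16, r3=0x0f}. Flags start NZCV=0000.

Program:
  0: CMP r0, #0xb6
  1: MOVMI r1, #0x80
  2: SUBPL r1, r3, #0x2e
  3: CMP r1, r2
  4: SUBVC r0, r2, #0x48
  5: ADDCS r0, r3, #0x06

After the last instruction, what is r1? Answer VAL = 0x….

VAL = 0xe1

[0] flags=0000 → (cmp)
[1] flags=0000 MI?F → skip
[2] flags=0000 PL?T → r1=0xe1
[3] flags=1010 → (cmp)
[4] flags=1010 VC?T → r0=0xce
[5] flags=1010 CS?T → r0=0x15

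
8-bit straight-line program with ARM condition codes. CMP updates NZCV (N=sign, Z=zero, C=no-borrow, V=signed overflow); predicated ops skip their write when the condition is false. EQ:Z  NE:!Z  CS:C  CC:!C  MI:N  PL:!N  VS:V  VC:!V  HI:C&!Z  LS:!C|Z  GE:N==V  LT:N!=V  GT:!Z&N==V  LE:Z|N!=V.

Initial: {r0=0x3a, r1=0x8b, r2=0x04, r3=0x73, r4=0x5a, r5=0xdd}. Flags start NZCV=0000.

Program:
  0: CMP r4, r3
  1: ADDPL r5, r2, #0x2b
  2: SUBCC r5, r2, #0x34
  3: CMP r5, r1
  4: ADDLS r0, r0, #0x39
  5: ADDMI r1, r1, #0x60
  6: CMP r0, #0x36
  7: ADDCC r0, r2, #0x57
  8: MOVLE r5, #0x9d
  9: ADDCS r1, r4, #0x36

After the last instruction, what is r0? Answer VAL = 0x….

0: ✓ CMP  NZCV=1000
1: · ADDPL
2: ✓ SUBCC  r5←0xd0
3: ✓ CMP  NZCV=0010
4: · ADDLS
5: · ADDMI
6: ✓ CMP  NZCV=0010
7: · ADDCC
8: · MOVLE
9: ✓ ADDCS  r1←0x90

VAL = 0x3a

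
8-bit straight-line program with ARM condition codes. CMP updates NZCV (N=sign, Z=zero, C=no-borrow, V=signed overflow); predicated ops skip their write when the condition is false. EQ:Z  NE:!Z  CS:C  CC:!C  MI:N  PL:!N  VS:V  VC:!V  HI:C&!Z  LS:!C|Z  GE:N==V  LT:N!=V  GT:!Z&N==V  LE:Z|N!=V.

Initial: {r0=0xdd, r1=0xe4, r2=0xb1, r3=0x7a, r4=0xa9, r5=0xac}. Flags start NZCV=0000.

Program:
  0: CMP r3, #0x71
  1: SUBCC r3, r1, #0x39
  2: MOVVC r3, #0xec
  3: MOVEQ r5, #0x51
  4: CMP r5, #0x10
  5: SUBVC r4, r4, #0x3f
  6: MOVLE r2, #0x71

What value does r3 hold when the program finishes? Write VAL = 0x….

0: ✓ CMP  NZCV=0010
1: · SUBCC
2: ✓ MOVVC  r3←0xec
3: · MOVEQ
4: ✓ CMP  NZCV=1010
5: ✓ SUBVC  r4←0x6a
6: ✓ MOVLE  r2←0x71

VAL = 0xec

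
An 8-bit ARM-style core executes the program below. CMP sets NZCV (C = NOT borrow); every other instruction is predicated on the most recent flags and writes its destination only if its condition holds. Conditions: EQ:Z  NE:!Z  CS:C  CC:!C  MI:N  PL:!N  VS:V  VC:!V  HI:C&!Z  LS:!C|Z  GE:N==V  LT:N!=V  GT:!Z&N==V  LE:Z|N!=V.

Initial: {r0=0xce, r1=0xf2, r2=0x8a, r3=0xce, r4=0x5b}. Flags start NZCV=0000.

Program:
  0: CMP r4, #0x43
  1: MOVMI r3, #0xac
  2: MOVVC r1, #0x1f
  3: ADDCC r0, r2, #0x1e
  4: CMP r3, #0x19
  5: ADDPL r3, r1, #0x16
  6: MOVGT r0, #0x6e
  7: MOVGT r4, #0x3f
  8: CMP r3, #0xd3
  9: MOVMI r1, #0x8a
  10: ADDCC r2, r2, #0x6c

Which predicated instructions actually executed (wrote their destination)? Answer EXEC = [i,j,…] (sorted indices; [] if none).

EXEC = [2,9,10]

0: ✓ CMP  NZCV=0010
1: · MOVMI
2: ✓ MOVVC  r1←0x1f
3: · ADDCC
4: ✓ CMP  NZCV=1010
5: · ADDPL
6: · MOVGT
7: · MOVGT
8: ✓ CMP  NZCV=1000
9: ✓ MOVMI  r1←0x8a
10: ✓ ADDCC  r2←0xf6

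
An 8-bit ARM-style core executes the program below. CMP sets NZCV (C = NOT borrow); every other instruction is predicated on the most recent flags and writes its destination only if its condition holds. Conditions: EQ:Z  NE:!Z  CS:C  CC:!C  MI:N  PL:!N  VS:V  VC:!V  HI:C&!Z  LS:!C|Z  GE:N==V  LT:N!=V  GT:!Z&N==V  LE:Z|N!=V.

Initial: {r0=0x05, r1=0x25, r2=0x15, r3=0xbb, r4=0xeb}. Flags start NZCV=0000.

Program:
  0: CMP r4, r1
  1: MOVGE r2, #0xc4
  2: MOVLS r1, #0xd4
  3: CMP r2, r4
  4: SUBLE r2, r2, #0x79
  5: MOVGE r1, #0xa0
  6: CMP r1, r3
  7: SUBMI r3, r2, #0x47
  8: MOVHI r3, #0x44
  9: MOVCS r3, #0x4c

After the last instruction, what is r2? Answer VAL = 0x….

VAL = 0x15

[0] flags=1010 → (cmp)
[1] flags=1010 GE?F → skip
[2] flags=1010 LS?F → skip
[3] flags=0000 → (cmp)
[4] flags=0000 LE?F → skip
[5] flags=0000 GE?T → r1=0xa0
[6] flags=1000 → (cmp)
[7] flags=1000 MI?T → r3=0xce
[8] flags=1000 HI?F → skip
[9] flags=1000 CS?F → skip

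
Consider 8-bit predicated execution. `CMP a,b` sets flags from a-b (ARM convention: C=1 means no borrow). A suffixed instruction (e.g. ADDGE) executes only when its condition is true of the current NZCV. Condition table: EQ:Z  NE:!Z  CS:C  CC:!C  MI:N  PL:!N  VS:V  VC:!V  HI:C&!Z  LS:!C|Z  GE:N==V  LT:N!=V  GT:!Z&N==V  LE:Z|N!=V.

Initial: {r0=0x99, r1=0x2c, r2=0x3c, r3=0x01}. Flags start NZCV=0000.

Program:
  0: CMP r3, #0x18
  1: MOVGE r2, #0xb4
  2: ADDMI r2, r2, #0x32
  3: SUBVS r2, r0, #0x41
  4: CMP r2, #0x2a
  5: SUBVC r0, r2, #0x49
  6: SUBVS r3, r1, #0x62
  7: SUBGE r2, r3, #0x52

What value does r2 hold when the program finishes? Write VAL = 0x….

0: ✓ CMP  NZCV=1000
1: · MOVGE
2: ✓ ADDMI  r2←0x6e
3: · SUBVS
4: ✓ CMP  NZCV=0010
5: ✓ SUBVC  r0←0x25
6: · SUBVS
7: ✓ SUBGE  r2←0xaf

VAL = 0xaf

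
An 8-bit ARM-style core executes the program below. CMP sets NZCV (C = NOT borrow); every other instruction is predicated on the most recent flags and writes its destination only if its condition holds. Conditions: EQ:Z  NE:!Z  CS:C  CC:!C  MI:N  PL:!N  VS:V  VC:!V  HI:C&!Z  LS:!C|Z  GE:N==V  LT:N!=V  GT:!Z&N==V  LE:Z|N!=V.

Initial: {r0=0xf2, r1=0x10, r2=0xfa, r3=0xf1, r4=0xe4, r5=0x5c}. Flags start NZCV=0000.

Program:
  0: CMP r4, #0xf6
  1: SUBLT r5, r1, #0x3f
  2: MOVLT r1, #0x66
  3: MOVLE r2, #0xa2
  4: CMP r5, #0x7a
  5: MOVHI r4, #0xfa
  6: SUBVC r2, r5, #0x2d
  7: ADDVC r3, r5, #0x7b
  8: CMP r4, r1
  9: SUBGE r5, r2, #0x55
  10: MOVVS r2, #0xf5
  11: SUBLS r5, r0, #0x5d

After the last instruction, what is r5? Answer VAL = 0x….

0: ✓ CMP  NZCV=1000
1: ✓ SUBLT  r5←0xd1
2: ✓ MOVLT  r1←0x66
3: ✓ MOVLE  r2←0xa2
4: ✓ CMP  NZCV=0011
5: ✓ MOVHI  r4←0xfa
6: · SUBVC
7: · ADDVC
8: ✓ CMP  NZCV=1010
9: · SUBGE
10: · MOVVS
11: · SUBLS

VAL = 0xd1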